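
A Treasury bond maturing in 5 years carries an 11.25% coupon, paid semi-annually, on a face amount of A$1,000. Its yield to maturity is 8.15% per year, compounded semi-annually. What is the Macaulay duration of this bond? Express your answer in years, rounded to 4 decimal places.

Periodic yield y = 0.04075. Discount each cash flow and weight by its period:
  t   CF        PV=CF/(1+0.04075)^t    t·PV
  1        56.25        54.0476        54.0476
  2        56.25        51.9314       103.8627
  3        56.25        49.8980       149.6940
  4        56.25        47.9443       191.7771
  5        56.25        46.0671       230.3353
  6        56.25        44.2633       265.5799
  7        56.25        42.5302       297.7115
  8        56.25        40.8650       326.9197
  9        56.25        39.2649       353.3843
  10    1,056.25       708.4391     7,084.3911
  Σ                  1,125.2508     9,057.7033
Price P = Σ PV = 1,125.2508.
Macaulay duration = Σ(t·PV) / P = 9,057.7033 / 1,125.2508 = 8.04950 half-year periods.
In years: 8.04950 / 2 = 4.02475 years.

4.0247 years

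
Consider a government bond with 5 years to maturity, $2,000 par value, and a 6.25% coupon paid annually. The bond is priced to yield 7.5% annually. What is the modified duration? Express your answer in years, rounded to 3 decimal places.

4.120 years

Periodic yield y = 0.075. First find Macaulay duration:
  t   CF        PV=CF/(1+0.075)^t    t·PV
  1       125.00       116.2791       116.2791
  2       125.00       108.1666       216.3332
  3       125.00       100.6201       301.8602
  4       125.00        93.6001       374.4003
  5     2,125.00     1,480.1871     7,400.9355
  Σ                  1,898.8529     8,409.8082
P = 1,898.8529; Macaulay duration = 8,409.8082 / 1,898.8529 = 4.42889 years.
Modified duration = D_Mac / (1 + y) = 4.42889 / 1.075 = 4.11990 years.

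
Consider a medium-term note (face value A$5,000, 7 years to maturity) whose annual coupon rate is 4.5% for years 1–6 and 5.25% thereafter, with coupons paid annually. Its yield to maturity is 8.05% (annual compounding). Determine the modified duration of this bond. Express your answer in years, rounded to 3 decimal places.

Periodic yield y = 0.0805. First find Macaulay duration:
  t   CF        PV=CF/(1+0.0805)^t    t·PV
  1       225.00       208.2369       208.2369
  2       225.00       192.7227       385.4455
  3       225.00       178.3644       535.0932
  4       225.00       165.0758       660.3032
  5       225.00       152.7772       763.8862
  6       225.00       141.3949       848.3697
  7     5,262.50     3,060.6855    21,424.7987
  Σ                  4,099.2576    24,826.1335
P = 4,099.2576; Macaulay duration = 24,826.1335 / 4,099.2576 = 6.05625 years.
Modified duration = D_Mac / (1 + y) = 6.05625 / 1.0805 = 5.60504 years.

5.605 years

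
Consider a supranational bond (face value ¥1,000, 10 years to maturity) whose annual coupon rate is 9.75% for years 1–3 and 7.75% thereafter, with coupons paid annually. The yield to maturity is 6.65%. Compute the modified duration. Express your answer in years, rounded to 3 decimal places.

6.719 years

Periodic yield y = 0.0665. First find Macaulay duration:
  t   CF        PV=CF/(1+0.0665)^t    t·PV
  1        97.50        91.4205        91.4205
  2        97.50        85.7201       171.4403
  3        97.50        80.3752       241.1256
  4        77.50        59.9043       239.6173
  5        77.50        56.1691       280.8455
  6        77.50        52.6668       316.0005
  7        77.50        49.3828       345.6796
  8        77.50        46.3036       370.4289
  9        77.50        43.4164       390.7477
  10    1,077.50       565.9899     5,659.8990
  Σ                  1,131.3488     8,107.2049
P = 1,131.3488; Macaulay duration = 8,107.2049 / 1,131.3488 = 7.16596 years.
Modified duration = D_Mac / (1 + y) = 7.16596 / 1.0665 = 6.71914 years.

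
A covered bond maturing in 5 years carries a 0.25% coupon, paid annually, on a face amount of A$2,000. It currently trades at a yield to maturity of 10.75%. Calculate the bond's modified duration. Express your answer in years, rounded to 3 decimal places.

4.484 years

Periodic yield y = 0.1075. First find Macaulay duration:
  t   CF        PV=CF/(1+0.1075)^t    t·PV
  1         5.00         4.5147         4.5147
  2         5.00         4.0765         8.1529
  3         5.00         3.6808        11.0423
  4         5.00         3.3235        13.2940
  5     2,005.00     1,203.3604     6,016.8018
  Σ                  1,218.9558     6,053.8057
P = 1,218.9558; Macaulay duration = 6,053.8057 / 1,218.9558 = 4.96639 years.
Modified duration = D_Mac / (1 + y) = 4.96639 / 1.1075 = 4.48432 years.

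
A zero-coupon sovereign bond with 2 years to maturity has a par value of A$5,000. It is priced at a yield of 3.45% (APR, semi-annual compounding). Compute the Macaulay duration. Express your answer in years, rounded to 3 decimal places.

2.000 years

A zero-coupon bond has a single cash flow at maturity, so its Macaulay duration equals its maturity: 2 years.
(Equivalently: 4 semi-annual periods ÷ 2 = 2 years.)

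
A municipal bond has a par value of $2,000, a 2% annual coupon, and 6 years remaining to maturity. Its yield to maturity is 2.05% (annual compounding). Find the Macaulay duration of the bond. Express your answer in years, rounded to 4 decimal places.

5.7130 years

Periodic yield y = 0.0205. Discount each cash flow and weight by its year:
  t   CF        PV=CF/(1+0.0205)^t    t·PV
  1        40.00        39.1965        39.1965
  2        40.00        38.4091        76.8182
  3        40.00        37.6375       112.9126
  4        40.00        36.8814       147.5258
  5        40.00        36.1406       180.7028
  6     2,040.00     1,806.1429    10,836.8575
  Σ                  1,994.4080    11,394.0133
Price P = Σ PV = 1,994.4080.
Macaulay duration = Σ(t·PV) / P = 11,394.0133 / 1,994.4080 = 5.71298 years.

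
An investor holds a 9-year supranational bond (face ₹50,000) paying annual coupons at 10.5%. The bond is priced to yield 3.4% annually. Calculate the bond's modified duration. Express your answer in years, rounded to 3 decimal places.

Periodic yield y = 0.034. First find Macaulay duration:
  t   CF        PV=CF/(1+0.034)^t    t·PV
  1     5,250.00     5,077.3694     5,077.3694
  2     5,250.00     4,910.4153     9,820.8306
  3     5,250.00     4,748.9510    14,246.8530
  4     5,250.00     4,592.7959    18,371.1837
  5     5,250.00     4,441.7756    22,208.8778
  6     5,250.00     4,295.7210    25,774.3262
  7     5,250.00     4,154.4691    29,081.2836
  8     5,250.00     4,017.8618    32,142.8943
  9    55,250.00    40,892.8551   368,035.6958
  Σ                 77,132.2142   524,759.3145
P = 77,132.2142; Macaulay duration = 524,759.3145 / 77,132.2142 = 6.80337 years.
Modified duration = D_Mac / (1 + y) = 6.80337 / 1.034 = 6.57967 years.

6.580 years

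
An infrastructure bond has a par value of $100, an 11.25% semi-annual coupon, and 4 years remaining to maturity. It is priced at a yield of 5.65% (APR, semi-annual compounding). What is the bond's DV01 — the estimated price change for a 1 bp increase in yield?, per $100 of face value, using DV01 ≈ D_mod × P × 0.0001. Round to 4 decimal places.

Periodic yield y = 0.02825.
  t   CF        PV=CF/(1+0.02825)^t    t·PV
  1        5.625         5.4705         5.4705
  2        5.625         5.3202        10.6403
  3        5.625         5.1740        15.5220
  4        5.625         5.0318        20.1274
  5        5.625         4.8936        24.4680
  6        5.625         4.7592        28.5550
  7        5.625         4.6284        32.3988
  8      105.625        84.5234       676.1872
  Σ                    119.8010       813.3692
P = 119.8010; D_Mac = 6.78933 half-year periods = 3.39467 yrs; D_mod = 3.30140 yrs.
DV01 ≈ 3.30140 × 119.8010 × 0.0001 = 0.039551.

$0.0396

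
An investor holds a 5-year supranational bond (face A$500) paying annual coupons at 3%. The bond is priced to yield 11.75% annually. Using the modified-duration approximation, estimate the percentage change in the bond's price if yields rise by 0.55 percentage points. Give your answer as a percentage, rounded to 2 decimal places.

Periodic yield y = 0.1175. Modified duration first:
  t   CF        PV=CF/(1+0.1175)^t    t·PV
  1        15.00        13.4228        13.4228
  2        15.00        12.0115        24.0229
  3        15.00        10.7485        32.2456
  4        15.00         9.6184        38.4734
  5       515.00       295.5082     1,477.5411
  Σ                    341.3094     1,585.7059
P = 341.3094; D_Mac = 4.64595 yrs; D_mod = 4.64595/(1+0.1175) = 4.15745 yrs.
ΔP/P ≈ -D_mod · Δy = -4.15745 × (+0.0055) = -0.022866 = -2.2866%.

-2.29%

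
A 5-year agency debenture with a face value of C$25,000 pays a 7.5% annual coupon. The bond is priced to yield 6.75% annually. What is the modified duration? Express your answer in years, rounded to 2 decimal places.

4.08 years

Periodic yield y = 0.0675. First find Macaulay duration:
  t   CF        PV=CF/(1+0.0675)^t    t·PV
  1     1,875.00     1,756.4403     1,756.4403
  2     1,875.00     1,645.3773     3,290.7546
  3     1,875.00     1,541.3371     4,624.0112
  4     1,875.00     1,443.8755     5,775.5019
  5    26,875.00    19,386.9305    96,934.6527
  Σ                 25,773.9607   112,381.3607
P = 25,773.9607; Macaulay duration = 112,381.3607 / 25,773.9607 = 4.36027 years.
Modified duration = D_Mac / (1 + y) = 4.36027 / 1.0675 = 4.08456 years.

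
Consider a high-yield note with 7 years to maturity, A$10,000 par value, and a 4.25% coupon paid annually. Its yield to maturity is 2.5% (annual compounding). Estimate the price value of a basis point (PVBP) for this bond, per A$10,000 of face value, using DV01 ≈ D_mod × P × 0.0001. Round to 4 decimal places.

Periodic yield y = 0.025.
  t   CF        PV=CF/(1+0.025)^t    t·PV
  1       425.00       414.6341       414.6341
  2       425.00       404.5211       809.0422
  3       425.00       394.6547     1,183.9642
  4       425.00       385.0290     1,540.1161
  5       425.00       375.6381     1,878.1904
  6       425.00       366.4762     2,198.8570
  7    10,425.00     8,770.1901    61,391.3305
  Σ                 11,111.1434    69,416.1346
P = 11,111.1434; D_Mac = 6.24743 yrs; D_mod = 6.09506 yrs.
DV01 ≈ 6.09506 × 11,111.1434 × 0.0001 = 6.772306.

A$6.7723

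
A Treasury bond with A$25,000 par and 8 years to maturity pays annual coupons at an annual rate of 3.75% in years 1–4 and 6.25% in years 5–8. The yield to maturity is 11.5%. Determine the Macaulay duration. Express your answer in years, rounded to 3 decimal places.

Periodic yield y = 0.115. Discount each cash flow and weight by its year:
  t   CF        PV=CF/(1+0.115)^t    t·PV
  1       937.50       840.8072       840.8072
  2       937.50       754.0872     1,508.1743
  3       937.50       676.3113     2,028.9340
  4       937.50       606.5573     2,426.2290
  5     1,562.50       906.6626     4,533.3129
  6     1,562.50       813.1503     4,878.9017
  7     1,562.50       729.2828     5,104.9794
  8    26,562.50    11,119.1095    88,952.8762
  Σ                 16,445.9681   110,274.2148
Price P = Σ PV = 16,445.9681.
Macaulay duration = Σ(t·PV) / P = 110,274.2148 / 16,445.9681 = 6.70524 years.

6.705 years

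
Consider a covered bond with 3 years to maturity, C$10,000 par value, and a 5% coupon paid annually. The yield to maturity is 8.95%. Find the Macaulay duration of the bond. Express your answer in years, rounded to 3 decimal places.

Periodic yield y = 0.0895. Discount each cash flow and weight by its year:
  t   CF        PV=CF/(1+0.0895)^t    t·PV
  1       500.00       458.9261       458.9261
  2       500.00       421.2264       842.4527
  3    10,500.00     8,119.0945    24,357.2834
  Σ                  8,999.2469    25,658.6623
Price P = Σ PV = 8,999.2469.
Macaulay duration = Σ(t·PV) / P = 25,658.6623 / 8,999.2469 = 2.85120 years.

2.851 years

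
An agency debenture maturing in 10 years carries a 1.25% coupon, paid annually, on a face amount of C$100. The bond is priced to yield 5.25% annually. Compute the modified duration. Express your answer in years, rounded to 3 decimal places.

Periodic yield y = 0.0525. First find Macaulay duration:
  t   CF        PV=CF/(1+0.0525)^t    t·PV
  1         1.25         1.1876         1.1876
  2         1.25         1.1284         2.2568
  3         1.25         1.0721         3.2164
  4         1.25         1.0186         4.0746
  5         1.25         0.9678         4.8392
  6         1.25         0.9196         5.5173
  7         1.25         0.8737         6.1158
  8         1.25         0.8301         6.6408
  9         1.25         0.7887         7.0983
  10      101.25        60.6979       606.9794
  Σ                     69.4846       647.9263
P = 69.4846; Macaulay duration = 647.9263 / 69.4846 = 9.32474 years.
Modified duration = D_Mac / (1 + y) = 9.32474 / 1.0525 = 8.85961 years.

8.860 years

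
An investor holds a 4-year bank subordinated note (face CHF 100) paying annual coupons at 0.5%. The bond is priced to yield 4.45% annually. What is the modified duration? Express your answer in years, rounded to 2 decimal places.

Periodic yield y = 0.0445. First find Macaulay duration:
  t   CF        PV=CF/(1+0.0445)^t    t·PV
  1         0.50         0.4787         0.4787
  2         0.50         0.4583         0.9166
  3         0.50         0.4388         1.3163
  4       100.50        84.4369       337.7476
  Σ                     85.8127       340.4592
P = 85.8127; Macaulay duration = 340.4592 / 85.8127 = 3.96747 years.
Modified duration = D_Mac / (1 + y) = 3.96747 / 1.0445 = 3.79844 years.

3.80 years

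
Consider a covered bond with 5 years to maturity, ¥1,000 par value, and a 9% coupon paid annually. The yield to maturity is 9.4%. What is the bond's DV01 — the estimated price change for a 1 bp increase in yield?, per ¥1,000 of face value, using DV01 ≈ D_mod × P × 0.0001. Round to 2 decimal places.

¥0.38

Periodic yield y = 0.094.
  t   CF        PV=CF/(1+0.094)^t    t·PV
  1        90.00        82.2669        82.2669
  2        90.00        75.1983       150.3965
  3        90.00        68.7370       206.2110
  4        90.00        62.8309       251.3236
  5     1,090.00       695.5685     3,477.8424
  Σ                    984.6015     4,168.0404
P = 984.6015; D_Mac = 4.23323 yrs; D_mod = 3.86949 yrs.
DV01 ≈ 3.86949 × 984.6015 × 0.0001 = 0.380991.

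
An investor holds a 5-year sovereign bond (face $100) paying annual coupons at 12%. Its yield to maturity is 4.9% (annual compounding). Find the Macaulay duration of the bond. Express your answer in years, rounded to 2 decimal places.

Periodic yield y = 0.049. Discount each cash flow and weight by its year:
  t   CF        PV=CF/(1+0.049)^t    t·PV
  1        12.00        11.4395        11.4395
  2        12.00        10.9051        21.8102
  3        12.00        10.3957        31.1872
  4        12.00         9.9101        39.6405
  5       112.00        88.1740       440.8700
  Σ                    130.8244       544.9474
Price P = Σ PV = 130.8244.
Macaulay duration = Σ(t·PV) / P = 544.9474 / 130.8244 = 4.16549 years.

4.17 years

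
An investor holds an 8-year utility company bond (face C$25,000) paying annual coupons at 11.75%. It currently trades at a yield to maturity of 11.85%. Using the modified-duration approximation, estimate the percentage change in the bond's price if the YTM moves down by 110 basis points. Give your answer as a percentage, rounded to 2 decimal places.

+5.50%

Periodic yield y = 0.1185. Modified duration first:
  t   CF        PV=CF/(1+0.1185)^t    t·PV
  1     2,937.50     2,626.2852     2,626.2852
  2     2,937.50     2,348.0422     4,696.0844
  3     2,937.50     2,099.2778     6,297.8334
  4     2,937.50     1,876.8688     7,507.4753
  5     2,937.50     1,678.0231     8,390.1155
  6     2,937.50     1,500.2442     9,001.4650
  7     2,937.50     1,341.3001     9,389.1007
  8    27,937.50    11,405.1141    91,240.9125
  Σ                 24,875.1554   139,149.2719
P = 24,875.1554; D_Mac = 5.59391 yrs; D_mod = 5.59391/(1+0.1185) = 5.00126 yrs.
ΔP/P ≈ -D_mod · Δy = -5.00126 × (-0.011) = +0.055014 = +5.5014%.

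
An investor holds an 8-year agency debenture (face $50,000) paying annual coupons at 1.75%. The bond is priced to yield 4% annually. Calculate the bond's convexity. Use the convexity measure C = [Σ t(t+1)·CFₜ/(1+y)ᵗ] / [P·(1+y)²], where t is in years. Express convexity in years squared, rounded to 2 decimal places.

60.91

With y = 0.04:
  t   CF        PV=CF/(1+0.04)^t    t·PV        t(t+1)·PV
  1       875.00       841.3462       841.3462       1,682.6923
  2       875.00       808.9867     1,617.9734       4,853.9201
  3       875.00       777.8718     2,333.6154       9,334.4618
  4       875.00       747.9537     2,991.8147      14,959.0733
  5       875.00       719.1862     3,595.9311      21,575.5866
  6       875.00       691.5252     4,149.1513      29,044.0588
  7       875.00       664.9281     4,654.4966      37,235.9728
  8    50,875.00    37,173.8642   297,390.9134   2,676,518.2209
  Σ                 42,425.6620   317,575.2420   2,795,203.9867
P = 42,425.6620.
Convexity = Σ t(t+1)·PV / [P·(1+y)²] = 2,795,203.9867 / (42,425.6620 × 1.081600) = 60.91415.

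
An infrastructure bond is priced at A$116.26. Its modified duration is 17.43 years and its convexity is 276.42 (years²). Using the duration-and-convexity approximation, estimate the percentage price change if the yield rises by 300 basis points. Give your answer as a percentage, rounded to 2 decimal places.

Duration effect: -D_mod·Δy = -17.43 × (+0.03) = -0.522900
Convexity effect: ½·C·(Δy)² = 0.5 × 276.42 × (0.03)² = +0.1243890
ΔP/P ≈ -0.522900 + 0.1243890 = -0.398511
= -39.8511%.

-39.85%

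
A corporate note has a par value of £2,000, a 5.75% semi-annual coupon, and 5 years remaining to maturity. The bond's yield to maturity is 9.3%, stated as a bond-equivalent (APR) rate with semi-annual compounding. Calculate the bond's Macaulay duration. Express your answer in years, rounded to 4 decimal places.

Periodic yield y = 0.0465. Discount each cash flow and weight by its period:
  t   CF        PV=CF/(1+0.0465)^t    t·PV
  1        57.50        54.9451        54.9451
  2        57.50        52.5036       105.0073
  3        57.50        50.1707       150.5121
  4        57.50        47.9414       191.7657
  5        57.50        45.8112       229.0560
  6        57.50        43.7756       262.6538
  7        57.50        41.8305       292.8136
  8        57.50        39.9718       319.7746
  9        57.50        38.1957       343.7615
  10    2,057.50     1,306.0131    13,060.1305
  Σ                  1,721.1588    15,010.4202
Price P = Σ PV = 1,721.1588.
Macaulay duration = Σ(t·PV) / P = 15,010.4202 / 1,721.1588 = 8.72111 half-year periods.
In years: 8.72111 / 2 = 4.36056 years.

4.3606 years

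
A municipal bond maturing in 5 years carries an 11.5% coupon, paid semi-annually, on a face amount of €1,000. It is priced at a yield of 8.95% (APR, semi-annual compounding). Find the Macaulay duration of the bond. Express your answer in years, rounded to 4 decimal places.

Periodic yield y = 0.04475. Discount each cash flow and weight by its period:
  t   CF        PV=CF/(1+0.04475)^t    t·PV
  1        57.50        55.0371        55.0371
  2        57.50        52.6797       105.3593
  3        57.50        50.4232       151.2697
  4        57.50        48.2634       193.0538
  5        57.50        46.1962       230.9808
  6        57.50        44.2174       265.3046
  7        57.50        42.3235       296.2642
  8        57.50        40.5106       324.0849
  9        57.50        38.7754       348.9787
  10    1,057.50       682.5847     6,825.8474
  Σ                  1,101.0113     8,796.1807
Price P = Σ PV = 1,101.0113.
Macaulay duration = Σ(t·PV) / P = 8,796.1807 / 1,101.0113 = 7.98918 half-year periods.
In years: 7.98918 / 2 = 3.99459 years.

3.9946 years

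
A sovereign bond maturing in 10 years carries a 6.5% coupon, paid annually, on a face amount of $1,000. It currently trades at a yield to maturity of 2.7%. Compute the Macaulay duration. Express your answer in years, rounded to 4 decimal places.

Periodic yield y = 0.027. Discount each cash flow and weight by its year:
  t   CF        PV=CF/(1+0.027)^t    t·PV
  1        65.00        63.2911        63.2911
  2        65.00        61.6272       123.2544
  3        65.00        60.0070       180.0210
  4        65.00        58.4294       233.7177
  5        65.00        56.8933       284.4665
  6        65.00        55.3976       332.3854
  7        65.00        53.9412       377.5881
  8        65.00        52.5230       420.1843
  9        65.00        51.1422       460.2798
  10    1,065.00       815.9155     8,159.1548
  Σ                  1,329.1675    10,634.3431
Price P = Σ PV = 1,329.1675.
Macaulay duration = Σ(t·PV) / P = 10,634.3431 / 1,329.1675 = 8.00075 years.

8.0008 years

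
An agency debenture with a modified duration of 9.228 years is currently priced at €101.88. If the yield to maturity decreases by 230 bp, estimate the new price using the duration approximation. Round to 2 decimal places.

€123.50

Duration approximation: ΔP/P ≈ -D_mod · Δy = -9.228 × (-0.023) = +0.212244.
New price ≈ 101.88 × (1 + 0.212244) = 123.50341872.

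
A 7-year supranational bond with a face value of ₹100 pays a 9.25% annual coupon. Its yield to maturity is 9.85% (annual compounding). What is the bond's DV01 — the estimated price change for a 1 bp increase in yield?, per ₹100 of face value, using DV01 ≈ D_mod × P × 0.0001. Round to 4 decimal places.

Periodic yield y = 0.0985.
  t   CF        PV=CF/(1+0.0985)^t    t·PV
  1         9.25         8.4206         8.4206
  2         9.25         7.6655        15.3310
  3         9.25         6.9782        20.9345
  4         9.25         6.3525        25.4098
  5         9.25         5.7828        28.9142
  6         9.25         5.2643        31.5859
  7       109.25        56.6006       396.2042
  Σ                     97.0645       526.8002
P = 97.0645; D_Mac = 5.42732 yrs; D_mod = 4.94067 yrs.
DV01 ≈ 4.94067 × 97.0645 × 0.0001 = 0.047956.

₹0.0480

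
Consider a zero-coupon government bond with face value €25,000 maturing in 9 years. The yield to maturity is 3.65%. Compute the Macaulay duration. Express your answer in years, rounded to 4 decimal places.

9.0000 years

A zero-coupon bond has a single cash flow at maturity, so its Macaulay duration equals its maturity: 9 years.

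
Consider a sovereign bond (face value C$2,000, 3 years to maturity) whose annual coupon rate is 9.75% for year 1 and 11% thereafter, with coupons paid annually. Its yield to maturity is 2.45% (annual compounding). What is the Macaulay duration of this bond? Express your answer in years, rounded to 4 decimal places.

2.7605 years

Periodic yield y = 0.0245. Discount each cash flow and weight by its year:
  t   CF        PV=CF/(1+0.0245)^t    t·PV
  1       195.00       190.3367       190.3367
  2       220.00       209.6036       419.2072
  3     2,220.00     2,064.5105     6,193.5314
  Σ                  2,464.4508     6,803.0753
Price P = Σ PV = 2,464.4508.
Macaulay duration = Σ(t·PV) / P = 6,803.0753 / 2,464.4508 = 2.76048 years.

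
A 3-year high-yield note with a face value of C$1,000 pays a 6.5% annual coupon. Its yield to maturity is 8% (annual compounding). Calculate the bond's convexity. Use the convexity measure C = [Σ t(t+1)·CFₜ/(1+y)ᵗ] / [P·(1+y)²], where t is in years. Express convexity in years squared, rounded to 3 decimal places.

9.453

With y = 0.08:
  t   CF        PV=CF/(1+0.08)^t    t·PV        t(t+1)·PV
  1        65.00        60.1852        60.1852         120.3704
  2        65.00        55.7270       111.4540         334.3621
  3     1,065.00       845.4313     2,536.2940      10,145.1760
  Σ                    961.3435     2,707.9332      10,599.9086
P = 961.3435.
Convexity = Σ t(t+1)·PV / [P·(1+y)²] = 10,599.9086 / (961.3435 × 1.166400) = 9.45314.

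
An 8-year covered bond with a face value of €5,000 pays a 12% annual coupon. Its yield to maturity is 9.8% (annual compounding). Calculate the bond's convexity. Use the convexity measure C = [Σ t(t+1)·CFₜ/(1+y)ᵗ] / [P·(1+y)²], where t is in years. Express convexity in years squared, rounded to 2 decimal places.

37.35

With y = 0.098:
  t   CF        PV=CF/(1+0.098)^t    t·PV        t(t+1)·PV
  1       600.00       546.4481       546.4481       1,092.8962
  2       600.00       497.6759       995.3517       2,986.0551
  3       600.00       453.2567     1,359.7701       5,439.0804
  4       600.00       412.8021     1,651.2084       8,256.0418
  5       600.00       375.9582     1,879.7909      11,278.7457
  6       600.00       342.4027     2,054.4163      14,380.9144
  7       600.00       311.8422     2,182.8953      17,463.1626
  8     5,600.00     2,650.7533    21,206.0262     190,854.2356
  Σ                  5,591.1391    31,875.9070     251,751.1317
P = 5,591.1391.
Convexity = Σ t(t+1)·PV / [P·(1+y)²] = 251,751.1317 / (5,591.1391 × 1.205604) = 37.34792.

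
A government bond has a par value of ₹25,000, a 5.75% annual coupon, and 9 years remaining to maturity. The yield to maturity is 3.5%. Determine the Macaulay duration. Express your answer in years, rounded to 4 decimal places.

Periodic yield y = 0.035. Discount each cash flow and weight by its year:
  t   CF        PV=CF/(1+0.035)^t    t·PV
  1     1,437.50     1,388.8889     1,388.8889
  2     1,437.50     1,341.9216     2,683.8433
  3     1,437.50     1,296.5426     3,889.6279
  4     1,437.50     1,252.6982     5,010.7928
  5     1,437.50     1,210.3364     6,051.6821
  6     1,437.50     1,169.4072     7,016.4431
  7     1,437.50     1,129.8620     7,909.0340
  8     1,437.50     1,091.6541     8,733.2329
  9    26,437.50    19,398.0126   174,582.1132
  Σ                 29,279.3237   217,265.6582
Price P = Σ PV = 29,279.3237.
Macaulay duration = Σ(t·PV) / P = 217,265.6582 / 29,279.3237 = 7.42045 years.

7.4204 years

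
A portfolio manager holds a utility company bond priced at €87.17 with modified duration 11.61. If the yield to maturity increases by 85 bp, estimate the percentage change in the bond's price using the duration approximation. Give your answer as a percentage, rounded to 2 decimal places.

Duration approximation: ΔP/P ≈ -D_mod · Δy = -11.61 × (+0.0085) = -0.098685.
As a percentage: -9.8685%.

-9.87%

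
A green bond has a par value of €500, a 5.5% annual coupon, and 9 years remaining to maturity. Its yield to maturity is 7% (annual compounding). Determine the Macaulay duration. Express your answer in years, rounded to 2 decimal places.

Periodic yield y = 0.07. Discount each cash flow and weight by its year:
  t   CF        PV=CF/(1+0.07)^t    t·PV
  1        27.50        25.7009        25.7009
  2        27.50        24.0196        48.0391
  3        27.50        22.4482        67.3446
  4        27.50        20.9796        83.9185
  5        27.50        19.6071        98.0356
  6        27.50        18.3244       109.9465
  7        27.50        17.1256       119.8793
  8        27.50        16.0053       128.0420
  9       527.50       286.9250     2,582.3254
  Σ                    451.1358     3,263.2320
Price P = Σ PV = 451.1358.
Macaulay duration = Σ(t·PV) / P = 3,263.2320 / 451.1358 = 7.23337 years.

7.23 years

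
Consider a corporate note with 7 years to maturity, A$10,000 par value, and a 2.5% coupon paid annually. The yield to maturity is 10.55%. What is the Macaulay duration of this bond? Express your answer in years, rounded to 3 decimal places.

6.340 years

Periodic yield y = 0.1055. Discount each cash flow and weight by its year:
  t   CF        PV=CF/(1+0.1055)^t    t·PV
  1       250.00       226.1420       226.1420
  2       250.00       204.5608       409.1217
  3       250.00       185.0392       555.1176
  4       250.00       167.3806       669.5222
  5       250.00       151.4071       757.0356
  6       250.00       136.9580       821.7482
  7    10,250.00     5,079.4026    35,555.8182
  Σ                  6,150.8904    38,994.5056
Price P = Σ PV = 6,150.8904.
Macaulay duration = Σ(t·PV) / P = 38,994.5056 / 6,150.8904 = 6.33965 years.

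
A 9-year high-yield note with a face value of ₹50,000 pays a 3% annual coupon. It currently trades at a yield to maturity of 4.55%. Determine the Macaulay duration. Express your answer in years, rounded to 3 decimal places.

7.947 years

Periodic yield y = 0.0455. Discount each cash flow and weight by its year:
  t   CF        PV=CF/(1+0.0455)^t    t·PV
  1     1,500.00     1,434.7202     1,434.7202
  2     1,500.00     1,372.2814     2,744.5628
  3     1,500.00     1,312.5599     3,937.6798
  4     1,500.00     1,255.4375     5,021.7502
  5     1,500.00     1,200.8011     6,004.0054
  6     1,500.00     1,148.5424     6,891.2545
  7     1,500.00     1,098.5580     7,689.9061
  8     1,500.00     1,050.7489     8,405.9915
  9    51,500.00    34,505.7042   310,551.3375
  Σ                 44,379.3538   352,681.2082
Price P = Σ PV = 44,379.3538.
Macaulay duration = Σ(t·PV) / P = 352,681.2082 / 44,379.3538 = 7.94697 years.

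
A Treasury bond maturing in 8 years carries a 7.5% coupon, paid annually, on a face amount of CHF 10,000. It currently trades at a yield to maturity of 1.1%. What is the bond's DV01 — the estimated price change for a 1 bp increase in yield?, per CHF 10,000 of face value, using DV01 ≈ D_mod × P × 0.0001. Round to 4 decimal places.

Periodic yield y = 0.011.
  t   CF        PV=CF/(1+0.011)^t    t·PV
  1       750.00       741.8398       741.8398
  2       750.00       733.7683     1,467.5366
  3       750.00       725.7847     2,177.3540
  4       750.00       717.8879     2,871.5517
  5       750.00       710.0771     3,550.3853
  6       750.00       702.3512     4,214.1072
  7       750.00       694.7094     4,862.9658
  8    10,750.00     9,849.1606    78,793.2849
  Σ                 14,875.5789    98,679.0253
P = 14,875.5789; D_Mac = 6.63363 yrs; D_mod = 6.56145 yrs.
DV01 ≈ 6.56145 × 14,875.5789 × 0.0001 = 9.760537.

CHF 9.7605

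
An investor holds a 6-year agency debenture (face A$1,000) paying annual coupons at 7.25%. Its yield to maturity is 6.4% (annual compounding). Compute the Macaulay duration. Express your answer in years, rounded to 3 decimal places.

Periodic yield y = 0.064. Discount each cash flow and weight by its year:
  t   CF        PV=CF/(1+0.064)^t    t·PV
  1        72.50        68.1391        68.1391
  2        72.50        64.0405       128.0810
  3        72.50        60.1884       180.5653
  4        72.50        56.5681       226.2723
  5        72.50        53.1655       265.8275
  6     1,072.50       739.1754     4,435.0527
  Σ                  1,041.2771     5,303.9380
Price P = Σ PV = 1,041.2771.
Macaulay duration = Σ(t·PV) / P = 5,303.9380 / 1,041.2771 = 5.09369 years.

5.094 years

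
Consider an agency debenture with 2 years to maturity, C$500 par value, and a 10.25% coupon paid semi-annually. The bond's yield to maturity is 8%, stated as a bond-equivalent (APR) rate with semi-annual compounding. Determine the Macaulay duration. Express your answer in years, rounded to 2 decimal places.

1.86 years

Periodic yield y = 0.04. Discount each cash flow and weight by its period:
  t   CF        PV=CF/(1+0.04)^t    t·PV
  1       25.625        24.6394        24.6394
  2       25.625        23.6918        47.3835
  3       25.625        22.7805        68.3416
  4      525.625       449.3065     1,797.2258
  Σ                    520.4182     1,937.5903
Price P = Σ PV = 520.4182.
Macaulay duration = Σ(t·PV) / P = 1,937.5903 / 520.4182 = 3.72314 half-year periods.
In years: 3.72314 / 2 = 1.86157 years.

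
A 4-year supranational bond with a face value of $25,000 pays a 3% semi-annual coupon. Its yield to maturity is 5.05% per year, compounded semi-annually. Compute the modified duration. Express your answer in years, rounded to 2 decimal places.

Periodic yield y = 0.02525. First find Macaulay duration:
  t   CF        PV=CF/(1+0.02525)^t    t·PV
  1       375.00       365.7644       365.7644
  2       375.00       356.7563       713.5127
  3       375.00       347.9701     1,043.9103
  4       375.00       339.4002     1,357.6010
  5       375.00       331.0415     1,655.2073
  6       375.00       322.8885     1,937.3311
  7       375.00       314.9364     2,204.5546
  8    25,375.00    20,785.8518   166,286.8147
  Σ                 23,164.6093   175,564.6961
P = 23,164.6093; Macaulay duration = 175,564.6961 / 23,164.6093 = 7.57901 half-year periods = 3.78950 years.
Modified duration = D_Mac / (1 + y) = 3.78950 / 1.02525 = 3.69617 years.

3.70 years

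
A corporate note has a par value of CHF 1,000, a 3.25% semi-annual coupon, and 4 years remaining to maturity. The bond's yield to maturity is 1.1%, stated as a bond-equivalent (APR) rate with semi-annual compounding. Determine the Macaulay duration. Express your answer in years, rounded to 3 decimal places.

Periodic yield y = 0.0055. Discount each cash flow and weight by its period:
  t   CF        PV=CF/(1+0.0055)^t    t·PV
  1        16.25        16.1611        16.1611
  2        16.25        16.0727        32.1454
  3        16.25        15.9848        47.9544
  4        16.25        15.8974        63.5894
  5        16.25        15.8104        79.0520
  6        16.25        15.7239        94.3435
  7        16.25        15.6379       109.4654
  8     1,016.25       972.6217     7,780.9737
  Σ                  1,083.9099     8,223.6850
Price P = Σ PV = 1,083.9099.
Macaulay duration = Σ(t·PV) / P = 8,223.6850 / 1,083.9099 = 7.58706 half-year periods.
In years: 7.58706 / 2 = 3.79353 years.

3.794 years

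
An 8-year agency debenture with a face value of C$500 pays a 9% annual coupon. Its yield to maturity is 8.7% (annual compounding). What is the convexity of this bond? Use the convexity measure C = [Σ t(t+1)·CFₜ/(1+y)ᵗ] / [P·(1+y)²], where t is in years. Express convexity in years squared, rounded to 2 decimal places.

With y = 0.087:
  t   CF        PV=CF/(1+0.087)^t    t·PV        t(t+1)·PV
  1        45.00        41.3983        41.3983          82.7967
  2        45.00        38.0850        76.1699         228.5097
  3        45.00        35.0368       105.1103         420.4411
  4        45.00        32.2325       128.9301         644.6505
  5        45.00        29.6527       148.2637         889.5821
  6        45.00        27.2794       163.6766       1,145.7359
  7        45.00        25.0961       175.6725       1,405.3799
  8       545.00       279.6148     2,236.9184      20,132.2654
  Σ                    508.3956     3,076.1397      24,949.3613
P = 508.3956.
Convexity = Σ t(t+1)·PV / [P·(1+y)²] = 24,949.3613 / (508.3956 × 1.181569) = 41.53350.

41.53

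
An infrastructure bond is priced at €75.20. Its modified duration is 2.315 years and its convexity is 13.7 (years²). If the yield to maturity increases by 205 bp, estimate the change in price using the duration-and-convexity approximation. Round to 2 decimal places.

Duration effect: -D_mod·Δy = -2.315 × (+0.0205) = -0.0474575
Convexity effect: ½·C·(Δy)² = 0.5 × 13.7 × (0.0205)² = +0.0028787125
ΔP/P ≈ -0.0474575 + 0.0028787125 = -0.0445787875
ΔP ≈ 75.20 × (-0.0445787875) = -3.35232482.

-€3.35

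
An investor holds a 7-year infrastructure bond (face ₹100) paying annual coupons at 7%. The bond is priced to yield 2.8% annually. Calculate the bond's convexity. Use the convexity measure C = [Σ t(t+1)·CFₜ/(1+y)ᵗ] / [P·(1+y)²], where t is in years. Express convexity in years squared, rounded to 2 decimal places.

42.14

With y = 0.028:
  t   CF        PV=CF/(1+0.028)^t    t·PV        t(t+1)·PV
  1         7.00         6.8093         6.8093          13.6187
  2         7.00         6.6239        13.2477          39.7432
  3         7.00         6.4435        19.3304          77.3214
  4         7.00         6.2680        25.0718         125.3590
  5         7.00         6.0972        30.4861         182.9169
  6         7.00         5.9312        35.5869         249.1086
  7       107.00        88.1926       617.3480       4,938.7837
  Σ                    126.3656       747.8803       5,626.8514
P = 126.3656.
Convexity = Σ t(t+1)·PV / [P·(1+y)²] = 5,626.8514 / (126.3656 × 1.056784) = 42.13573.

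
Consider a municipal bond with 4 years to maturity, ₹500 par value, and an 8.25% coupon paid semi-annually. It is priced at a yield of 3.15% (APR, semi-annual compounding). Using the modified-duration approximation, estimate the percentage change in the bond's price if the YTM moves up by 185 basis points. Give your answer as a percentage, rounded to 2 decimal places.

-6.44%

Periodic yield y = 0.01575. Modified duration first:
  t   CF        PV=CF/(1+0.01575)^t    t·PV
  1       20.625        20.3052        20.3052
  2       20.625        19.9903        39.9807
  3       20.625        19.6804        59.0411
  4       20.625        19.3752        77.5009
  5       20.625        19.0748        95.3740
  6       20.625        18.7790       112.6741
  7       20.625        18.4878       129.4149
  8      520.625       459.4417     3,675.5333
  Σ                    595.1344     4,209.8241
P = 595.1344; D_Mac = 7.07374 half-year periods = 3.53687 yrs; D_mod = 3.53687/(1+0.01575) = 3.48203 yrs.
ΔP/P ≈ -D_mod · Δy = -3.48203 × (+0.0185) = -0.064417 = -6.4417%.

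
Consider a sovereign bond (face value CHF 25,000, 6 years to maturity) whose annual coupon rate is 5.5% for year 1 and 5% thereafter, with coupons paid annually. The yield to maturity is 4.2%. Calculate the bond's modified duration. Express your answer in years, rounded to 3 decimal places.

5.110 years

Periodic yield y = 0.042. First find Macaulay duration:
  t   CF        PV=CF/(1+0.042)^t    t·PV
  1     1,375.00     1,319.5777     1,319.5777
  2     1,250.00     1,151.2631     2,302.5261
  3     1,250.00     1,104.8590     3,314.5770
  4     1,250.00     1,060.3253     4,241.3013
  5     1,250.00     1,017.5867     5,087.9335
  6    26,250.00    20,507.9851   123,047.9108
  Σ                 26,161.5970   139,313.8265
P = 26,161.5970; Macaulay duration = 139,313.8265 / 26,161.5970 = 5.32513 years.
Modified duration = D_Mac / (1 + y) = 5.32513 / 1.042 = 5.11049 years.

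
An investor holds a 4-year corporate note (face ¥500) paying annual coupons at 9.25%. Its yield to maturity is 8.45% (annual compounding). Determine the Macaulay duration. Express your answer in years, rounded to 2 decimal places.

3.53 years

Periodic yield y = 0.0845. Discount each cash flow and weight by its year:
  t   CF        PV=CF/(1+0.0845)^t    t·PV
  1        46.25        42.6464        42.6464
  2        46.25        39.3235        78.6471
  3        46.25        36.2596       108.7788
  4       546.25       394.8874     1,579.5494
  Σ                    513.1169     1,809.6217
Price P = Σ PV = 513.1169.
Macaulay duration = Σ(t·PV) / P = 1,809.6217 / 513.1169 = 3.52672 years.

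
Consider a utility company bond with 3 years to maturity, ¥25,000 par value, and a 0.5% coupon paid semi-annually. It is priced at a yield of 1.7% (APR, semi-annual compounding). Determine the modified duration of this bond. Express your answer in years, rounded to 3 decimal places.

2.956 years

Periodic yield y = 0.0085. First find Macaulay duration:
  t   CF        PV=CF/(1+0.0085)^t    t·PV
  1        62.50        61.9732        61.9732
  2        62.50        61.4509       122.9018
  3        62.50        60.9330       182.7989
  4        62.50        60.4194       241.6776
  5        62.50        59.9102       299.5508
  6    25,062.50    23,821.4929   142,928.9572
  Σ                 24,126.1795   143,837.8595
P = 24,126.1795; Macaulay duration = 143,837.8595 / 24,126.1795 = 5.96190 half-year periods = 2.98095 years.
Modified duration = D_Mac / (1 + y) = 2.98095 / 1.0085 = 2.95583 years.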